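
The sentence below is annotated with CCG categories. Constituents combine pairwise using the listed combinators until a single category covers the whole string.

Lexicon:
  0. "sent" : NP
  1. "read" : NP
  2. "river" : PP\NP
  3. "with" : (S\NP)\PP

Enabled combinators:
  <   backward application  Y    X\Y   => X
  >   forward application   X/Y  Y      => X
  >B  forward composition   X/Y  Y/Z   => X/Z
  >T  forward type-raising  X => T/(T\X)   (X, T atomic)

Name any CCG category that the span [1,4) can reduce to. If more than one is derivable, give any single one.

S\NP

[0,4] S   >
  [0,1] S/(S\NP)   >T
    [0,1] "sent" : NP
  [1,4] S\NP   <
    [1,3] PP   >
      [1,2] PP/(PP\NP)   >T
        [1,2] "read" : NP
      [2,3] "river" : PP\NP
    [3,4] "with" : (S\NP)\PP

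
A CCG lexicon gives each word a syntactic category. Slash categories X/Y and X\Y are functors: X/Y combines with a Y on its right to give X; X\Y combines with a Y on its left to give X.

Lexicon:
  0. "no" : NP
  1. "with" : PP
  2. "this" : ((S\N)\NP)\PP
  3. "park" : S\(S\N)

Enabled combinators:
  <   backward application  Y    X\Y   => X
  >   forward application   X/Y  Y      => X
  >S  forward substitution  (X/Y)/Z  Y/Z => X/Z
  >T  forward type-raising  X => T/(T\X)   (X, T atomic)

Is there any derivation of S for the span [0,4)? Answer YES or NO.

[0,4] S   <
  [0,3] S\N   <
    [0,1] "no" : NP
    [1,3] (S\N)\NP   <
      [1,2] "with" : PP
      [2,3] "this" : ((S\N)\NP)\PP
  [3,4] "park" : S\(S\N)

YES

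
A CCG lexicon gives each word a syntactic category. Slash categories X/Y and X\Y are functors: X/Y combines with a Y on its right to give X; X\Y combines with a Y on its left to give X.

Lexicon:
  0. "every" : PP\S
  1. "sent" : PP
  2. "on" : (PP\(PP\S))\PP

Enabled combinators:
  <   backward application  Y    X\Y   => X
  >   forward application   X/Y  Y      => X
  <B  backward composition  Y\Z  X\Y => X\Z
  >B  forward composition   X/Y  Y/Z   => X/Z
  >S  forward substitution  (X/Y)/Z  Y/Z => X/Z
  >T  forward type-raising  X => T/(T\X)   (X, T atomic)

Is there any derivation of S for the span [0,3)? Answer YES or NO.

PP\S PP (PP\(PP\S))\PP
CKY chart[0,3] = {N/(N\PP), NP/(NP\PP), PP, PP/(PP\PP), S/(S\PP)}; S ∉ chart

NO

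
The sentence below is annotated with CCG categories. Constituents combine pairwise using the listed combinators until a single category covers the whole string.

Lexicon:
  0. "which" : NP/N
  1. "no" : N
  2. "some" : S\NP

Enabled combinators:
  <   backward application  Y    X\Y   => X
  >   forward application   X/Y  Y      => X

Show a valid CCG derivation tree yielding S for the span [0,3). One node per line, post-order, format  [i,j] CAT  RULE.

[0,1] NP/N  lex  "which"
[1,2] N  lex  "no"
[0,2] NP  >  k=1
[2,3] S\NP  lex  "some"
[0,3] S  <  k=2

[0,3] S   <
  [0,2] NP   >
    [0,1] "which" : NP/N
    [1,2] "no" : N
  [2,3] "some" : S\NP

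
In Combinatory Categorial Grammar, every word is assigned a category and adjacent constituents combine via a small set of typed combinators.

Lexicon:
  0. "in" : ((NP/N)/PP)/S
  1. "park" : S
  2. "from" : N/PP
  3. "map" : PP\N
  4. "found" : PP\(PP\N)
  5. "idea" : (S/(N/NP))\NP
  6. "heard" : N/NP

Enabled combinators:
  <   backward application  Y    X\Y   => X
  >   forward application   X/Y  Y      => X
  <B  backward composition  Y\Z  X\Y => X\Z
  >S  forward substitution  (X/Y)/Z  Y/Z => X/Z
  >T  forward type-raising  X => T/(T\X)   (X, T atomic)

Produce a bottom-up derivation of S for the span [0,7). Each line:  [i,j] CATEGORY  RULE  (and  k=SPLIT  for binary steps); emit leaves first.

[0,1] ((NP/N)/PP)/S  lex  "in"
[1,2] S  lex  "park"
[0,2] (NP/N)/PP  >  k=1
[2,3] N/PP  lex  "from"
[0,3] NP/PP  >S  k=2
[3,4] PP\N  lex  "map"
[4,5] PP\(PP\N)  lex  "found"
[3,5] PP  <  k=4
[0,5] NP  >  k=3
[5,6] (S/(N/NP))\NP  lex  "idea"
[0,6] S/(N/NP)  <  k=5
[6,7] N/NP  lex  "heard"
[0,7] S  >  k=6

[0,7] S   >
  [0,6] S/(N/NP)   <
    [0,5] NP   >
      [0,3] NP/PP   >S
        [0,2] (NP/N)/PP   >
          [0,1] "in" : ((NP/N)/PP)/S
          [1,2] "park" : S
        [2,3] "from" : N/PP
      [3,5] PP   <
        [3,4] "map" : PP\N
        [4,5] "found" : PP\(PP\N)
    [5,6] "idea" : (S/(N/NP))\NP
  [6,7] "heard" : N/NP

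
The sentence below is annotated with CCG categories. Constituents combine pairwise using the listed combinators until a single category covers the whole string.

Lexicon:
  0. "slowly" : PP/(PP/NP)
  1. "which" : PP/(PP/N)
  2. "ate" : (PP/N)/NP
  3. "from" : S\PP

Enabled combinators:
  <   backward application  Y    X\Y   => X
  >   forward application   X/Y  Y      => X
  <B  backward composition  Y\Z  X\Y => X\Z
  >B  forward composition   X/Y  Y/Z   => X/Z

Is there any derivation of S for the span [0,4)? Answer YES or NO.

YES

[0,4] S   <
  [0,3] PP   >
    [0,1] "slowly" : PP/(PP/NP)
    [1,3] PP/NP   >B
      [1,2] "which" : PP/(PP/N)
      [2,3] "ate" : (PP/N)/NP
  [3,4] "from" : S\PP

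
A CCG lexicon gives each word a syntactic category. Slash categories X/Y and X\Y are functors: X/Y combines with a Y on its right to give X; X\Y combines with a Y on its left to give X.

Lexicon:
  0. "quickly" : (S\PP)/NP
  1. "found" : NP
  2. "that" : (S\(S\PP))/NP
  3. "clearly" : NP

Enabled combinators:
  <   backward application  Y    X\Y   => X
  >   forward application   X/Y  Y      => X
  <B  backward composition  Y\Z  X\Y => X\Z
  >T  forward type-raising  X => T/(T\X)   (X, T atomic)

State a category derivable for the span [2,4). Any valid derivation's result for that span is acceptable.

[0,4] S   <
  [0,2] S\PP   >
    [0,1] "quickly" : (S\PP)/NP
    [1,2] "found" : NP
  [2,4] S\(S\PP)   >
    [2,3] "that" : (S\(S\PP))/NP
    [3,4] "clearly" : NP

S\(S\PP)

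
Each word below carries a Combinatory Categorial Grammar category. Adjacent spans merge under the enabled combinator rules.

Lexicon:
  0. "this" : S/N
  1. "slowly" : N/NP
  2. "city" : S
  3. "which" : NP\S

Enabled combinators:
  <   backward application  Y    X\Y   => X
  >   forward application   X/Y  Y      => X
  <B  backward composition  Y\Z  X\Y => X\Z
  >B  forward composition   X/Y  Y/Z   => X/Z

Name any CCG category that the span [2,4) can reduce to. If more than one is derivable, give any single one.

[0,4] S   >
  [0,1] "this" : S/N
  [1,4] N   >
    [1,2] "slowly" : N/NP
    [2,4] NP   <
      [2,3] "city" : S
      [3,4] "which" : NP\S

NP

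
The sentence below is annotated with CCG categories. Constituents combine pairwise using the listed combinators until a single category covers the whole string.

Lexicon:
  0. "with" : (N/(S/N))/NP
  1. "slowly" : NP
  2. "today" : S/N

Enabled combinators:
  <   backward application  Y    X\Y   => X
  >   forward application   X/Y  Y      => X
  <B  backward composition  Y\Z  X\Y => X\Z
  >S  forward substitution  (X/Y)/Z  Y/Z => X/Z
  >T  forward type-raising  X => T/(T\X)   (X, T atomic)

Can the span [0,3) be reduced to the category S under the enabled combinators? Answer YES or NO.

(N/(S/N))/NP NP S/N
CKY chart[0,3] = {N, N/(N\N), NP/(NP\N), PP/(PP\N), S/(S\N)}; S ∉ chart

NO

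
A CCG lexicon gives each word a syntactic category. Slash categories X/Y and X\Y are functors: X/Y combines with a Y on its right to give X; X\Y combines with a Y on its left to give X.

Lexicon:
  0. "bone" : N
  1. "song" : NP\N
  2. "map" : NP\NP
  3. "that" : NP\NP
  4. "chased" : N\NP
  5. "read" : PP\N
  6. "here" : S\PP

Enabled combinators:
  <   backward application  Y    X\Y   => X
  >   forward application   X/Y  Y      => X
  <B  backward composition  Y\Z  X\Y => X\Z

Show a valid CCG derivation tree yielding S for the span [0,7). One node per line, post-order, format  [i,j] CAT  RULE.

[0,1] N  lex  "bone"
[1,2] NP\N  lex  "song"
[0,2] NP  <  k=1
[2,3] NP\NP  lex  "map"
[3,4] NP\NP  lex  "that"
[2,4] NP\NP  <B  k=3
[4,5] N\NP  lex  "chased"
[2,5] N\NP  <B  k=4
[5,6] PP\N  lex  "read"
[2,6] PP\NP  <B  k=5
[6,7] S\PP  lex  "here"
[2,7] S\NP  <B  k=6
[0,7] S  <  k=2

[0,7] S   <
  [0,2] NP   <
    [0,1] "bone" : N
    [1,2] "song" : NP\N
  [2,7] S\NP   <B
    [2,6] PP\NP   <B
      [2,5] N\NP   <B
        [2,4] NP\NP   <B
          [2,3] "map" : NP\NP
          [3,4] "that" : NP\NP
        [4,5] "chased" : N\NP
      [5,6] "read" : PP\N
    [6,7] "here" : S\PP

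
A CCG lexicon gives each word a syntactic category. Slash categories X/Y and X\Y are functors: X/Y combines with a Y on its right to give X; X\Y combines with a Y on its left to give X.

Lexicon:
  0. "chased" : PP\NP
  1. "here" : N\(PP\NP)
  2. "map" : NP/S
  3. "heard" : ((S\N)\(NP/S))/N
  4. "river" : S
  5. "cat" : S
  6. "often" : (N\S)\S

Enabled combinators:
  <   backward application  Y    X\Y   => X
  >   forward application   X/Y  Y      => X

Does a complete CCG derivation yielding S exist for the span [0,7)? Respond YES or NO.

YES

[0,7] S   <
  [0,2] N   <
    [0,1] "chased" : PP\NP
    [1,2] "here" : N\(PP\NP)
  [2,7] S\N   <
    [2,3] "map" : NP/S
    [3,7] (S\N)\(NP/S)   >
      [3,4] "heard" : ((S\N)\(NP/S))/N
      [4,7] N   <
        [4,5] "river" : S
        [5,7] N\S   <
          [5,6] "cat" : S
          [6,7] "often" : (N\S)\S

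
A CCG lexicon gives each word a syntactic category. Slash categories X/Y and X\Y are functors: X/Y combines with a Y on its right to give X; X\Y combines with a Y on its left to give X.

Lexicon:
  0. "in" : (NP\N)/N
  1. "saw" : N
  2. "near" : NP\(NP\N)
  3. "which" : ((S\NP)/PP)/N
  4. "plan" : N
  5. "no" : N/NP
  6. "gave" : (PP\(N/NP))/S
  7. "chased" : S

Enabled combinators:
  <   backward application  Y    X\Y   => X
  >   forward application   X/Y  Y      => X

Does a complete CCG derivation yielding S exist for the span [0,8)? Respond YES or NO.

[0,8] S   <
  [0,3] NP   <
    [0,2] NP\N   >
      [0,1] "in" : (NP\N)/N
      [1,2] "saw" : N
    [2,3] "near" : NP\(NP\N)
  [3,8] S\NP   >
    [3,5] (S\NP)/PP   >
      [3,4] "which" : ((S\NP)/PP)/N
      [4,5] "plan" : N
    [5,8] PP   <
      [5,6] "no" : N/NP
      [6,8] PP\(N/NP)   >
        [6,7] "gave" : (PP\(N/NP))/S
        [7,8] "chased" : S

YES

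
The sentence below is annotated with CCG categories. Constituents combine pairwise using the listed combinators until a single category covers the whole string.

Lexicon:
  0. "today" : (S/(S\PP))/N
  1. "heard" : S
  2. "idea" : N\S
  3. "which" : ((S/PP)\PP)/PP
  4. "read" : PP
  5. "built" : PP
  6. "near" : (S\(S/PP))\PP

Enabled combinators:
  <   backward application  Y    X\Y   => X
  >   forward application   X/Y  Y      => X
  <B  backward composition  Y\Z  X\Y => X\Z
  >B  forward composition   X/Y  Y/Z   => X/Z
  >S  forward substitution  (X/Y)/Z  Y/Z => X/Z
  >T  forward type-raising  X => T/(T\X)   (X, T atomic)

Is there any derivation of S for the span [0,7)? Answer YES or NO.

[0,7] S   >
  [0,3] S/(S\PP)   >
    [0,1] "today" : (S/(S\PP))/N
    [1,3] N   <
      [1,2] "heard" : S
      [2,3] "idea" : N\S
  [3,7] S\PP   <B
    [3,5] (S/PP)\PP   >
      [3,4] "which" : ((S/PP)\PP)/PP
      [4,5] "read" : PP
    [5,7] S\(S/PP)   <
      [5,6] "built" : PP
      [6,7] "near" : (S\(S/PP))\PP

YES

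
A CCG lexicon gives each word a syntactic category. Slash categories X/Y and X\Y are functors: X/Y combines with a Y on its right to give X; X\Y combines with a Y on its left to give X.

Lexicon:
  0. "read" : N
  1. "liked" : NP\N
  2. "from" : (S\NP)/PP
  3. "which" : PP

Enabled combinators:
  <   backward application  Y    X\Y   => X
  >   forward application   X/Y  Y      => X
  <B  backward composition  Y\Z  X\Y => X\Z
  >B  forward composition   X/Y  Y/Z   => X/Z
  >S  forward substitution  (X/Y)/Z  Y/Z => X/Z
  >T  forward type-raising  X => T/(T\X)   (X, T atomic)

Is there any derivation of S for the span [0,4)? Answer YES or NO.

YES

[0,4] S   <
  [0,2] NP   >
    [0,1] NP/(NP\N)   >T
      [0,1] "read" : N
    [1,2] "liked" : NP\N
  [2,4] S\NP   >
    [2,3] "from" : (S\NP)/PP
    [3,4] "which" : PP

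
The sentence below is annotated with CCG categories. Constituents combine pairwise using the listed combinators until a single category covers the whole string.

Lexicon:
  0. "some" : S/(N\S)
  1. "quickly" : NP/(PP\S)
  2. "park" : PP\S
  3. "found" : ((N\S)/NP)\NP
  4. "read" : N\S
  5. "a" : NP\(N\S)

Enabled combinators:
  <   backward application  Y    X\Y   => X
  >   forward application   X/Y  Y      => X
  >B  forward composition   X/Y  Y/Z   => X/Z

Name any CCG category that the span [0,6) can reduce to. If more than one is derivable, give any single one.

[0,6] S   >
  [0,4] S/NP   >B
    [0,1] "some" : S/(N\S)
    [1,4] (N\S)/NP   <
      [1,3] NP   >
        [1,2] "quickly" : NP/(PP\S)
        [2,3] "park" : PP\S
      [3,4] "found" : ((N\S)/NP)\NP
  [4,6] NP   <
    [4,5] "read" : N\S
    [5,6] "a" : NP\(N\S)

S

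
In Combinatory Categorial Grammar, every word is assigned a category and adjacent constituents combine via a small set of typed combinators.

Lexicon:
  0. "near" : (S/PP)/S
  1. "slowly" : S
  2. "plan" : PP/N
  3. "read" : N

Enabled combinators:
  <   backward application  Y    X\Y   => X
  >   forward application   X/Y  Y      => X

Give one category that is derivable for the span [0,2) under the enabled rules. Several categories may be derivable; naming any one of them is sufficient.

S/PP

[0,4] S   >
  [0,2] S/PP   >
    [0,1] "near" : (S/PP)/S
    [1,2] "slowly" : S
  [2,4] PP   >
    [2,3] "plan" : PP/N
    [3,4] "read" : N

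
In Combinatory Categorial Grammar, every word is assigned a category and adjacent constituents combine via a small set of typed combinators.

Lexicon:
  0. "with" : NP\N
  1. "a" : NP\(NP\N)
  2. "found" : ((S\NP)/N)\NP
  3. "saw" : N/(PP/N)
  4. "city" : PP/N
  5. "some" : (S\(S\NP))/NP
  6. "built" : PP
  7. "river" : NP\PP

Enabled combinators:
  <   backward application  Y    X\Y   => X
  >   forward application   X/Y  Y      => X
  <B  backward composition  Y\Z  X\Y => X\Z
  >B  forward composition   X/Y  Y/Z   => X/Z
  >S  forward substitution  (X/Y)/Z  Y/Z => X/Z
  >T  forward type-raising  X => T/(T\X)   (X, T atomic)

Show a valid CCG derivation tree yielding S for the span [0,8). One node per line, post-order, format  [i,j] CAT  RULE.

[0,8] S   <
  [0,5] S\NP   >
    [0,3] (S\NP)/N   <
      [0,2] NP   <
        [0,1] "with" : NP\N
        [1,2] "a" : NP\(NP\N)
      [2,3] "found" : ((S\NP)/N)\NP
    [3,5] N   >
      [3,4] "saw" : N/(PP/N)
      [4,5] "city" : PP/N
  [5,8] S\(S\NP)   >
    [5,6] "some" : (S\(S\NP))/NP
    [6,8] NP   >
      [6,7] NP/(NP\PP)   >T
        [6,7] "built" : PP
      [7,8] "river" : NP\PP

[0,1] NP\N  lex  "with"
[1,2] NP\(NP\N)  lex  "a"
[0,2] NP  <  k=1
[2,3] ((S\NP)/N)\NP  lex  "found"
[0,3] (S\NP)/N  <  k=2
[3,4] N/(PP/N)  lex  "saw"
[4,5] PP/N  lex  "city"
[3,5] N  >  k=4
[0,5] S\NP  >  k=3
[5,6] (S\(S\NP))/NP  lex  "some"
[6,7] PP  lex  "built"
[6,7] NP/(NP\PP)  >T
[7,8] NP\PP  lex  "river"
[6,8] NP  >  k=7
[5,8] S\(S\NP)  >  k=6
[0,8] S  <  k=5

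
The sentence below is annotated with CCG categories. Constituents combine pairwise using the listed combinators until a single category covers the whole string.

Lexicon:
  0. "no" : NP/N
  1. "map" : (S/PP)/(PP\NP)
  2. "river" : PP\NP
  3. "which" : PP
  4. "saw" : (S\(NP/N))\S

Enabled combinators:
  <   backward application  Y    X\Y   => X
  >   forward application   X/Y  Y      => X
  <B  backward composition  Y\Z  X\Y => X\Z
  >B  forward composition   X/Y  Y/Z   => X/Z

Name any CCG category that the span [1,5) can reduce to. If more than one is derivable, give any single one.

S\(NP/N)

[0,5] S   <
  [0,1] "no" : NP/N
  [1,5] S\(NP/N)   <
    [1,4] S   >
      [1,3] S/PP   >
        [1,2] "map" : (S/PP)/(PP\NP)
        [2,3] "river" : PP\NP
      [3,4] "which" : PP
    [4,5] "saw" : (S\(NP/N))\S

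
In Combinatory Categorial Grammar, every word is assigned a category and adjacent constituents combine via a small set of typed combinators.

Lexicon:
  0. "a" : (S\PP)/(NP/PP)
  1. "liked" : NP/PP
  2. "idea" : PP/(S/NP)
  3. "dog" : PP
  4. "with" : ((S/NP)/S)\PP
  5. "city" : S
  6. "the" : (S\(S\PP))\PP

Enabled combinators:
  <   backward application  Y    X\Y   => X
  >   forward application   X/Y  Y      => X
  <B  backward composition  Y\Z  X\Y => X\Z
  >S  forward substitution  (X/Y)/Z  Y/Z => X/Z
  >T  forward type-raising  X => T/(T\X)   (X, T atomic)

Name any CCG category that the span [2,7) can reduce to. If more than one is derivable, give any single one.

[0,7] S   <
  [0,2] S\PP   >
    [0,1] "a" : (S\PP)/(NP/PP)
    [1,2] "liked" : NP/PP
  [2,7] S\(S\PP)   <
    [2,6] PP   >
      [2,3] "idea" : PP/(S/NP)
      [3,6] S/NP   >
        [3,5] (S/NP)/S   <
          [3,4] "dog" : PP
          [4,5] "with" : ((S/NP)/S)\PP
        [5,6] "city" : S
    [6,7] "the" : (S\(S\PP))\PP

S\(S\PP)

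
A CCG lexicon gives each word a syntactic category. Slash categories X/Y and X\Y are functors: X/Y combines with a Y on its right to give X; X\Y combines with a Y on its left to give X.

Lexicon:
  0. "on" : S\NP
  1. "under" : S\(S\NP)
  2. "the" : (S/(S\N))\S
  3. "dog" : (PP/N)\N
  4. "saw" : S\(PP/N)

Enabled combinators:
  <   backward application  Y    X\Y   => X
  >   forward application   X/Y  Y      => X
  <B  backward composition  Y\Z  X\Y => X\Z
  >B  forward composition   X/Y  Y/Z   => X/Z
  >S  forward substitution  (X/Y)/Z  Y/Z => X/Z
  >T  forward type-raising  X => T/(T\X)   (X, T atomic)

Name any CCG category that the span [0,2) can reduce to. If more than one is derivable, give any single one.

S

[0,5] S   >
  [0,3] S/(S\N)   <
    [0,2] S   <
      [0,1] "on" : S\NP
      [1,2] "under" : S\(S\NP)
    [2,3] "the" : (S/(S\N))\S
  [3,5] S\N   <B
    [3,4] "dog" : (PP/N)\N
    [4,5] "saw" : S\(PP/N)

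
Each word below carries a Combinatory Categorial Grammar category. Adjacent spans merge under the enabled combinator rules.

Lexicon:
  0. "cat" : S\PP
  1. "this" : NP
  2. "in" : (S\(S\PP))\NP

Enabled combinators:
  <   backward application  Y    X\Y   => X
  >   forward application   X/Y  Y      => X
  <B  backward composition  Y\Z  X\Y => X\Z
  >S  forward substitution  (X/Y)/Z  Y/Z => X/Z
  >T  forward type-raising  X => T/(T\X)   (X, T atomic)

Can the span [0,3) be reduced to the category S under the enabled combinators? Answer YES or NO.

YES

[0,3] S   <
  [0,1] "cat" : S\PP
  [1,3] S\(S\PP)   <
    [1,2] "this" : NP
    [2,3] "in" : (S\(S\PP))\NP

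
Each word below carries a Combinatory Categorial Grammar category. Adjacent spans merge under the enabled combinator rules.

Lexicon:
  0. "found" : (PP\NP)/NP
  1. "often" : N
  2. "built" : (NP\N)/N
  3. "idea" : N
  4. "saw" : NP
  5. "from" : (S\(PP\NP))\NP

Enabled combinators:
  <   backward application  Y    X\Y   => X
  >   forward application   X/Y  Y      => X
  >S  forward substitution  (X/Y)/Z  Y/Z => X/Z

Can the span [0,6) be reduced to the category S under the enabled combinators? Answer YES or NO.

[0,6] S   <
  [0,4] PP\NP   >
    [0,1] "found" : (PP\NP)/NP
    [1,4] NP   <
      [1,2] "often" : N
      [2,4] NP\N   >
        [2,3] "built" : (NP\N)/N
        [3,4] "idea" : N
  [4,6] S\(PP\NP)   <
    [4,5] "saw" : NP
    [5,6] "from" : (S\(PP\NP))\NP

YES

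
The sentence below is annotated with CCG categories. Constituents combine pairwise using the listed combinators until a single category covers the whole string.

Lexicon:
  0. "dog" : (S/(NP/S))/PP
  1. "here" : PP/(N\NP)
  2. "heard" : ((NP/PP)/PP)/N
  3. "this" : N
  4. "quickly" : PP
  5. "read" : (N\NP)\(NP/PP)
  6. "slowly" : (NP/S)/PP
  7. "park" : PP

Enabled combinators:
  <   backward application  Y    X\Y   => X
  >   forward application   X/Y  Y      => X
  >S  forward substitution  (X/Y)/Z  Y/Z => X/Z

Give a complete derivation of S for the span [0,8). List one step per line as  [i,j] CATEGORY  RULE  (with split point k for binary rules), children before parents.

[0,8] S   >
  [0,6] S/(NP/S)   >
    [0,1] "dog" : (S/(NP/S))/PP
    [1,6] PP   >
      [1,2] "here" : PP/(N\NP)
      [2,6] N\NP   <
        [2,5] NP/PP   >
          [2,4] (NP/PP)/PP   >
            [2,3] "heard" : ((NP/PP)/PP)/N
            [3,4] "this" : N
          [4,5] "quickly" : PP
        [5,6] "read" : (N\NP)\(NP/PP)
  [6,8] NP/S   >
    [6,7] "slowly" : (NP/S)/PP
    [7,8] "park" : PP

[0,1] (S/(NP/S))/PP  lex  "dog"
[1,2] PP/(N\NP)  lex  "here"
[2,3] ((NP/PP)/PP)/N  lex  "heard"
[3,4] N  lex  "this"
[2,4] (NP/PP)/PP  >  k=3
[4,5] PP  lex  "quickly"
[2,5] NP/PP  >  k=4
[5,6] (N\NP)\(NP/PP)  lex  "read"
[2,6] N\NP  <  k=5
[1,6] PP  >  k=2
[0,6] S/(NP/S)  >  k=1
[6,7] (NP/S)/PP  lex  "slowly"
[7,8] PP  lex  "park"
[6,8] NP/S  >  k=7
[0,8] S  >  k=6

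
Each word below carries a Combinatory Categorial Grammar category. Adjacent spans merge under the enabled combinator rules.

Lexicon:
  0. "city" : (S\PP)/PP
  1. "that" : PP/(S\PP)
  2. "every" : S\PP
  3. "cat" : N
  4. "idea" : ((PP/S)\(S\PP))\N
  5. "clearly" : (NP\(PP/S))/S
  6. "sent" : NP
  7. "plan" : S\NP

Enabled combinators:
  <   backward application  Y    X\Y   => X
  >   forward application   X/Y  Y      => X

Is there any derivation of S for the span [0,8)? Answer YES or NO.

NO

(S\PP)/PP PP/(S\PP) S\PP N ((PP/S)\(S\PP))\N (NP\(PP/S))/S NP S\NP
CKY chart[0,8] = {NP}; S ∉ chart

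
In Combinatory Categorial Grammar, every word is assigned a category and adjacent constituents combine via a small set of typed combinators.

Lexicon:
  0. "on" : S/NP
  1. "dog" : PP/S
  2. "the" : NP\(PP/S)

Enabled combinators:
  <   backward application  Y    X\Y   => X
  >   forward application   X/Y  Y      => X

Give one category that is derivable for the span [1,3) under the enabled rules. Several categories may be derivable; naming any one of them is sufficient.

NP

[0,3] S   >
  [0,1] "on" : S/NP
  [1,3] NP   <
    [1,2] "dog" : PP/S
    [2,3] "the" : NP\(PP/S)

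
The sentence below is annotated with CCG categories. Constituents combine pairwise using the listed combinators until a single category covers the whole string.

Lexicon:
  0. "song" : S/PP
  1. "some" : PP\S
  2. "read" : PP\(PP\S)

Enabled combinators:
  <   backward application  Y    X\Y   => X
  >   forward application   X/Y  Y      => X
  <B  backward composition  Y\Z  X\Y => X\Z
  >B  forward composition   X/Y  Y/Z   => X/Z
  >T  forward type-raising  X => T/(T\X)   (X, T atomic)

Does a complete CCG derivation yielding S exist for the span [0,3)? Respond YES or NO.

[0,3] S   >
  [0,1] "song" : S/PP
  [1,3] PP   <
    [1,2] "some" : PP\S
    [2,3] "read" : PP\(PP\S)

YES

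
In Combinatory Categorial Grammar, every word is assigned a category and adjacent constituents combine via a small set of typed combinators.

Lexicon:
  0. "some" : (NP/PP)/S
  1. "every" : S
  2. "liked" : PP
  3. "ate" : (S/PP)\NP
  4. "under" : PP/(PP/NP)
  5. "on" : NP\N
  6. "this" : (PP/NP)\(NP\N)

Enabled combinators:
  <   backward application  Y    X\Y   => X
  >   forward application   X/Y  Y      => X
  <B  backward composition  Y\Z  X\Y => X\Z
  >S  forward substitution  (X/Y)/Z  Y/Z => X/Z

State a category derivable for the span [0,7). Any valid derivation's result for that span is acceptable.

[0,7] S   >
  [0,4] S/PP   <
    [0,3] NP   >
      [0,2] NP/PP   >
        [0,1] "some" : (NP/PP)/S
        [1,2] "every" : S
      [2,3] "liked" : PP
    [3,4] "ate" : (S/PP)\NP
  [4,7] PP   >
    [4,5] "under" : PP/(PP/NP)
    [5,7] PP/NP   <
      [5,6] "on" : NP\N
      [6,7] "this" : (PP/NP)\(NP\N)

S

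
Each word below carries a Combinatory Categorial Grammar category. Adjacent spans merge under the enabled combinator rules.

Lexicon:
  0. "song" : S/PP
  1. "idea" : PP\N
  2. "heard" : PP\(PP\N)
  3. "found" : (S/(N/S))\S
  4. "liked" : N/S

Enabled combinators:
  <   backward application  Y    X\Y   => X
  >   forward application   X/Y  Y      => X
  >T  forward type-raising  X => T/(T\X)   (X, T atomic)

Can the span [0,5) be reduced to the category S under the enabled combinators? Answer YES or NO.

[0,5] S   >
  [0,4] S/(N/S)   <
    [0,3] S   >
      [0,1] "song" : S/PP
      [1,3] PP   <
        [1,2] "idea" : PP\N
        [2,3] "heard" : PP\(PP\N)
    [3,4] "found" : (S/(N/S))\S
  [4,5] "liked" : N/S

YES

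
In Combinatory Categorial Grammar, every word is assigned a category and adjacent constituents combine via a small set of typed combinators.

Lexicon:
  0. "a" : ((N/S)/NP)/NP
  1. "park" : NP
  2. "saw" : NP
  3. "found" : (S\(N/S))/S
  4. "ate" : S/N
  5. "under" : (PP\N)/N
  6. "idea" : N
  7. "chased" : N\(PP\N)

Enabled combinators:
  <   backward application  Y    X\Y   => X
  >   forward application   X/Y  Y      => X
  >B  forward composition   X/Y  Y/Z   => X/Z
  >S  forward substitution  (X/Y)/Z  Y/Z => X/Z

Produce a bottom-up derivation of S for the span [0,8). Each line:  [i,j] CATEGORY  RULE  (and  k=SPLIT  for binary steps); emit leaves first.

[0,8] S   <
  [0,3] N/S   >
    [0,2] (N/S)/NP   >
      [0,1] "a" : ((N/S)/NP)/NP
      [1,2] "park" : NP
    [2,3] "saw" : NP
  [3,8] S\(N/S)   >
    [3,4] "found" : (S\(N/S))/S
    [4,8] S   >
      [4,5] "ate" : S/N
      [5,8] N   <
        [5,7] PP\N   >
          [5,6] "under" : (PP\N)/N
          [6,7] "idea" : N
        [7,8] "chased" : N\(PP\N)

[0,1] ((N/S)/NP)/NP  lex  "a"
[1,2] NP  lex  "park"
[0,2] (N/S)/NP  >  k=1
[2,3] NP  lex  "saw"
[0,3] N/S  >  k=2
[3,4] (S\(N/S))/S  lex  "found"
[4,5] S/N  lex  "ate"
[5,6] (PP\N)/N  lex  "under"
[6,7] N  lex  "idea"
[5,7] PP\N  >  k=6
[7,8] N\(PP\N)  lex  "chased"
[5,8] N  <  k=7
[4,8] S  >  k=5
[3,8] S\(N/S)  >  k=4
[0,8] S  <  k=3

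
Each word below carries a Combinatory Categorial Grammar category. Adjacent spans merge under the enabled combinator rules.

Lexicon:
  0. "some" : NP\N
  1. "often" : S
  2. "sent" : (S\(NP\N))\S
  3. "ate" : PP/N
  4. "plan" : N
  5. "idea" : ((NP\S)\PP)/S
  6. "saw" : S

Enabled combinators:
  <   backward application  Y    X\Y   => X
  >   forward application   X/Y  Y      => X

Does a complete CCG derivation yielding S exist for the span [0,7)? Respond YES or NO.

NP\N S (S\(NP\N))\S PP/N N ((NP\S)\PP)/S S
CKY chart[0,7] = {NP}; S ∉ chart

NO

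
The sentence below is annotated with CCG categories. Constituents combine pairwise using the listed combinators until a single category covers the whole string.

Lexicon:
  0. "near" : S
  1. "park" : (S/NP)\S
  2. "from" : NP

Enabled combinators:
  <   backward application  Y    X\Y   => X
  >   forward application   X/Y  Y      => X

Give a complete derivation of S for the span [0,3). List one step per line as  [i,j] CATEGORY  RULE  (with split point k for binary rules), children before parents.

[0,3] S   >
  [0,2] S/NP   <
    [0,1] "near" : S
    [1,2] "park" : (S/NP)\S
  [2,3] "from" : NP

[0,1] S  lex  "near"
[1,2] (S/NP)\S  lex  "park"
[0,2] S/NP  <  k=1
[2,3] NP  lex  "from"
[0,3] S  >  k=2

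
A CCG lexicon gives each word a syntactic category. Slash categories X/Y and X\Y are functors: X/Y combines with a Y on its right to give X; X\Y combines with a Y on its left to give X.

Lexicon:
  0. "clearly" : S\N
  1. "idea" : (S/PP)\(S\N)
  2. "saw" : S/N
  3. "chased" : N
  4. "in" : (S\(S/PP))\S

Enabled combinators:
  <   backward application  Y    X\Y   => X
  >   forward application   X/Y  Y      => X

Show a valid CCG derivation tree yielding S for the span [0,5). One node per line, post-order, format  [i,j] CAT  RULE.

[0,1] S\N  lex  "clearly"
[1,2] (S/PP)\(S\N)  lex  "idea"
[0,2] S/PP  <  k=1
[2,3] S/N  lex  "saw"
[3,4] N  lex  "chased"
[2,4] S  >  k=3
[4,5] (S\(S/PP))\S  lex  "in"
[2,5] S\(S/PP)  <  k=4
[0,5] S  <  k=2

[0,5] S   <
  [0,2] S/PP   <
    [0,1] "clearly" : S\N
    [1,2] "idea" : (S/PP)\(S\N)
  [2,5] S\(S/PP)   <
    [2,4] S   >
      [2,3] "saw" : S/N
      [3,4] "chased" : N
    [4,5] "in" : (S\(S/PP))\S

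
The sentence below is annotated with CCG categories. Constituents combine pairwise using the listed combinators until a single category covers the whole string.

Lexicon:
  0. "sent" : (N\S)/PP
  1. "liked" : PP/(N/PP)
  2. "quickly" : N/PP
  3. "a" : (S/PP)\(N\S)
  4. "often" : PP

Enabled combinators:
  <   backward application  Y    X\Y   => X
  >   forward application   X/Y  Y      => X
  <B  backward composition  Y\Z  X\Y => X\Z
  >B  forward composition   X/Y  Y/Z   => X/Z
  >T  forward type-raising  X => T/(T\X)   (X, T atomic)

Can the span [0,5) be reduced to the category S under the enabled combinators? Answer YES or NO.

[0,5] S   >
  [0,4] S/PP   <
    [0,3] N\S   >
      [0,1] "sent" : (N\S)/PP
      [1,3] PP   >
        [1,2] "liked" : PP/(N/PP)
        [2,3] "quickly" : N/PP
    [3,4] "a" : (S/PP)\(N\S)
  [4,5] "often" : PP

YES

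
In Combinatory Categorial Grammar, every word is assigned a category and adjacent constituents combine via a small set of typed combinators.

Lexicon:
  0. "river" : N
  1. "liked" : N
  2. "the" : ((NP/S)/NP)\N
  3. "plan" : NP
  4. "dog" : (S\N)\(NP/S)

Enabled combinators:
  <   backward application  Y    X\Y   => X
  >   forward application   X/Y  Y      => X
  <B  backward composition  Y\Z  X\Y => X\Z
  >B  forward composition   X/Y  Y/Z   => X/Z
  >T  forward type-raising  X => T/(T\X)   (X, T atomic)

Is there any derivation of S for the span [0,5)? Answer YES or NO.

[0,5] S   <
  [0,1] "river" : N
  [1,5] S\N   <
    [1,4] NP/S   >
      [1,3] (NP/S)/NP   <
        [1,2] "liked" : N
        [2,3] "the" : ((NP/S)/NP)\N
      [3,4] "plan" : NP
    [4,5] "dog" : (S\N)\(NP/S)

YES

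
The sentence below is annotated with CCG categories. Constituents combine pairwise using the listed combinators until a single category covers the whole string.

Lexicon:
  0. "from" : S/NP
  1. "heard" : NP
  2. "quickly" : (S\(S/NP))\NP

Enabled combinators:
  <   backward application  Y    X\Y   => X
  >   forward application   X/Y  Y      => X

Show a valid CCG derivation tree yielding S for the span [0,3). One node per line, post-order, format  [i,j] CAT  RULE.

[0,3] S   <
  [0,1] "from" : S/NP
  [1,3] S\(S/NP)   <
    [1,2] "heard" : NP
    [2,3] "quickly" : (S\(S/NP))\NP

[0,1] S/NP  lex  "from"
[1,2] NP  lex  "heard"
[2,3] (S\(S/NP))\NP  lex  "quickly"
[1,3] S\(S/NP)  <  k=2
[0,3] S  <  k=1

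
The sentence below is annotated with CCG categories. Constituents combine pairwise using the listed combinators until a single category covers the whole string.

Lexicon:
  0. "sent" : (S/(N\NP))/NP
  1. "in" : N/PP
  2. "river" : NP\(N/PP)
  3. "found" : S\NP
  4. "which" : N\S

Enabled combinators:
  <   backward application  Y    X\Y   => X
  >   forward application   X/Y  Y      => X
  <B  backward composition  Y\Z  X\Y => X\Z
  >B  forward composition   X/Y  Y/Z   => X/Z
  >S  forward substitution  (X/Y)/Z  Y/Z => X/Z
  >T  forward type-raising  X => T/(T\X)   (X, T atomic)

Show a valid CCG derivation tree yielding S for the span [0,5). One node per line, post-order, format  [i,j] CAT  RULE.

[0,1] (S/(N\NP))/NP  lex  "sent"
[1,2] N/PP  lex  "in"
[2,3] NP\(N/PP)  lex  "river"
[1,3] NP  <  k=2
[0,3] S/(N\NP)  >  k=1
[3,4] S\NP  lex  "found"
[4,5] N\S  lex  "which"
[3,5] N\NP  <B  k=4
[0,5] S  >  k=3

[0,5] S   >
  [0,3] S/(N\NP)   >
    [0,1] "sent" : (S/(N\NP))/NP
    [1,3] NP   <
      [1,2] "in" : N/PP
      [2,3] "river" : NP\(N/PP)
  [3,5] N\NP   <B
    [3,4] "found" : S\NP
    [4,5] "which" : N\S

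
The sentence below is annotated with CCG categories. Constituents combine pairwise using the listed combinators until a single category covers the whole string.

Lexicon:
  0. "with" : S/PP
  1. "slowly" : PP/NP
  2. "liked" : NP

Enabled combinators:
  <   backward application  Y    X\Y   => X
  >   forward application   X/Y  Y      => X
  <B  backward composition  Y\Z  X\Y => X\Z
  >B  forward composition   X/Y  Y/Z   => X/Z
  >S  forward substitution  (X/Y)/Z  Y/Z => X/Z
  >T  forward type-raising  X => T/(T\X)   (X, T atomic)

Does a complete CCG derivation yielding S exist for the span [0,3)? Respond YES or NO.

YES

[0,3] S   >
  [0,2] S/NP   >B
    [0,1] "with" : S/PP
    [1,2] "slowly" : PP/NP
  [2,3] "liked" : NP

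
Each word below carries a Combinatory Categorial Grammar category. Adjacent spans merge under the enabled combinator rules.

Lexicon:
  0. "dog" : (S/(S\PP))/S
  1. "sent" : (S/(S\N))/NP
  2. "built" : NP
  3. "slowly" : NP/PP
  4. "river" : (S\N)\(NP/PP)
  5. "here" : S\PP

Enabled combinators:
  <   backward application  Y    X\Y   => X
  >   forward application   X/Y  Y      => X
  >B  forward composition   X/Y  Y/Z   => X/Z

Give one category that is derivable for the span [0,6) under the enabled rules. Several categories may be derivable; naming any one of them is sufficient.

S

[0,6] S   >
  [0,5] S/(S\PP)   >
    [0,1] "dog" : (S/(S\PP))/S
    [1,5] S   >
      [1,3] S/(S\N)   >
        [1,2] "sent" : (S/(S\N))/NP
        [2,3] "built" : NP
      [3,5] S\N   <
        [3,4] "slowly" : NP/PP
        [4,5] "river" : (S\N)\(NP/PP)
  [5,6] "here" : S\PP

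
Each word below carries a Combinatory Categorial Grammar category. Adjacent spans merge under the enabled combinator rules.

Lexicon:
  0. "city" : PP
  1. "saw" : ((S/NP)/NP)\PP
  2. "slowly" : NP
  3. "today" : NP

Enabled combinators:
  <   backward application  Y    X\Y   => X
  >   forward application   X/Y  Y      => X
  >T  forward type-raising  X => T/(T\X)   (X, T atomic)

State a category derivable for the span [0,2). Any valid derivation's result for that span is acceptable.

(S/NP)/NP

[0,4] S   >
  [0,3] S/NP   >
    [0,2] (S/NP)/NP   <
      [0,1] "city" : PP
      [1,2] "saw" : ((S/NP)/NP)\PP
    [2,3] "slowly" : NP
  [3,4] "today" : NP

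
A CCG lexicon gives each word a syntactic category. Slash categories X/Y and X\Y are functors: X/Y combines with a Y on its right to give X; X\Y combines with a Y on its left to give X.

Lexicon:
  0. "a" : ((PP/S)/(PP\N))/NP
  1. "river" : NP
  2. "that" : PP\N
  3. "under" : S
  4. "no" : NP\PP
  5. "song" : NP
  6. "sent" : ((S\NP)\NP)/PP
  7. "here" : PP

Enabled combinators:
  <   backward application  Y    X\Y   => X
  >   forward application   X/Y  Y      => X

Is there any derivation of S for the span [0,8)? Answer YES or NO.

YES

[0,8] S   <
  [0,5] NP   <
    [0,4] PP   >
      [0,3] PP/S   >
        [0,2] (PP/S)/(PP\N)   >
          [0,1] "a" : ((PP/S)/(PP\N))/NP
          [1,2] "river" : NP
        [2,3] "that" : PP\N
      [3,4] "under" : S
    [4,5] "no" : NP\PP
  [5,8] S\NP   <
    [5,6] "song" : NP
    [6,8] (S\NP)\NP   >
      [6,7] "sent" : ((S\NP)\NP)/PP
      [7,8] "here" : PP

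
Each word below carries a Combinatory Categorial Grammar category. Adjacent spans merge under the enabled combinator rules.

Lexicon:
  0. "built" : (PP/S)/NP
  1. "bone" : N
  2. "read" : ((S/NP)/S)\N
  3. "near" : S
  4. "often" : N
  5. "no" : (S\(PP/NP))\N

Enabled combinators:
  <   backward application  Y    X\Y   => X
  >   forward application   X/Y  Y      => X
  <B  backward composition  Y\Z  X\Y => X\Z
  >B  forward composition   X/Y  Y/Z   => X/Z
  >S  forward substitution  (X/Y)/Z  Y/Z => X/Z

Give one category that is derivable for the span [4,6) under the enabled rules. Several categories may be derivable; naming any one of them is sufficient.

S\(PP/NP)

[0,6] S   <
  [0,4] PP/NP   >S
    [0,1] "built" : (PP/S)/NP
    [1,4] S/NP   >
      [1,3] (S/NP)/S   <
        [1,2] "bone" : N
        [2,3] "read" : ((S/NP)/S)\N
      [3,4] "near" : S
  [4,6] S\(PP/NP)   <
    [4,5] "often" : N
    [5,6] "no" : (S\(PP/NP))\N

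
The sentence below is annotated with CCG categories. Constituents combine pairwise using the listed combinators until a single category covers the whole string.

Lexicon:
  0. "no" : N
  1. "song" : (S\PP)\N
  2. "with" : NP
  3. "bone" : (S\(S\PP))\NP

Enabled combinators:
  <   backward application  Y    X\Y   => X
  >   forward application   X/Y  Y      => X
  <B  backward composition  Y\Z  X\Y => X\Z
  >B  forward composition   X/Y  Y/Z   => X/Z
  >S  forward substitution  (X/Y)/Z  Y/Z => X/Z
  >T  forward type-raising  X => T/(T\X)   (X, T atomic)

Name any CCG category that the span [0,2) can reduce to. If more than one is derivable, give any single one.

[0,4] S   <
  [0,2] S\PP   <
    [0,1] "no" : N
    [1,2] "song" : (S\PP)\N
  [2,4] S\(S\PP)   <
    [2,3] "with" : NP
    [3,4] "bone" : (S\(S\PP))\NP

S\PP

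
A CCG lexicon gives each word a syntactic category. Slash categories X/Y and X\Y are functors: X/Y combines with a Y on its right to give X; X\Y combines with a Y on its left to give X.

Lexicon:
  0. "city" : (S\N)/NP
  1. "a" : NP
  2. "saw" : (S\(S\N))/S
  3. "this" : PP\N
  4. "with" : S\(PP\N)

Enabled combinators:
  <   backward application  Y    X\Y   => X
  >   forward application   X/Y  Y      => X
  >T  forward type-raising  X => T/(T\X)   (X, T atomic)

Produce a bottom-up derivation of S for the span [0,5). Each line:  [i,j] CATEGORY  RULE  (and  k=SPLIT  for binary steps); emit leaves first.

[0,5] S   <
  [0,2] S\N   >
    [0,1] "city" : (S\N)/NP
    [1,2] "a" : NP
  [2,5] S\(S\N)   >
    [2,3] "saw" : (S\(S\N))/S
    [3,5] S   <
      [3,4] "this" : PP\N
      [4,5] "with" : S\(PP\N)

[0,1] (S\N)/NP  lex  "city"
[1,2] NP  lex  "a"
[0,2] S\N  >  k=1
[2,3] (S\(S\N))/S  lex  "saw"
[3,4] PP\N  lex  "this"
[4,5] S\(PP\N)  lex  "with"
[3,5] S  <  k=4
[2,5] S\(S\N)  >  k=3
[0,5] S  <  k=2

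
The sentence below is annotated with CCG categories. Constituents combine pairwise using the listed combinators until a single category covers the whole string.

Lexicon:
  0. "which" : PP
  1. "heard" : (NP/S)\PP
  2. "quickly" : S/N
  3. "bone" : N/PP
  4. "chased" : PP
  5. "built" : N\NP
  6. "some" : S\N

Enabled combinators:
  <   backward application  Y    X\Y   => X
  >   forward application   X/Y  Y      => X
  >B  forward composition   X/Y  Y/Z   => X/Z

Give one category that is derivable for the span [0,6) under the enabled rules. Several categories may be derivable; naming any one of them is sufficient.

N

[0,7] S   <
  [0,6] N   <
    [0,5] NP   >
      [0,4] NP/PP   >B
        [0,2] NP/S   <
          [0,1] "which" : PP
          [1,2] "heard" : (NP/S)\PP
        [2,4] S/PP   >B
          [2,3] "quickly" : S/N
          [3,4] "bone" : N/PP
      [4,5] "chased" : PP
    [5,6] "built" : N\NP
  [6,7] "some" : S\N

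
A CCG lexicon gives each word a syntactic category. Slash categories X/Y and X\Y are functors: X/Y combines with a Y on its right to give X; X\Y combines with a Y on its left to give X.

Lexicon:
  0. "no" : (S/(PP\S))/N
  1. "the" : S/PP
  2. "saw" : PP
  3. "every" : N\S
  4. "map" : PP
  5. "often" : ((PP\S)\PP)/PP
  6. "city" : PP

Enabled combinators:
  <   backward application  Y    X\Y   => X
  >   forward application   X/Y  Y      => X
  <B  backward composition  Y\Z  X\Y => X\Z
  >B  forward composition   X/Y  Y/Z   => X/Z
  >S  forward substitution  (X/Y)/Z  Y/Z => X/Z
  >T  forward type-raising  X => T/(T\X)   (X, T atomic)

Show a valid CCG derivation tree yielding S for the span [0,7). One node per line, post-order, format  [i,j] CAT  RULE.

[0,7] S   >
  [0,4] S/(PP\S)   >
    [0,1] "no" : (S/(PP\S))/N
    [1,4] N   <
      [1,3] S   >
        [1,2] "the" : S/PP
        [2,3] "saw" : PP
      [3,4] "every" : N\S
  [4,7] PP\S   <
    [4,5] "map" : PP
    [5,7] (PP\S)\PP   >
      [5,6] "often" : ((PP\S)\PP)/PP
      [6,7] "city" : PP

[0,1] (S/(PP\S))/N  lex  "no"
[1,2] S/PP  lex  "the"
[2,3] PP  lex  "saw"
[1,3] S  >  k=2
[3,4] N\S  lex  "every"
[1,4] N  <  k=3
[0,4] S/(PP\S)  >  k=1
[4,5] PP  lex  "map"
[5,6] ((PP\S)\PP)/PP  lex  "often"
[6,7] PP  lex  "city"
[5,7] (PP\S)\PP  >  k=6
[4,7] PP\S  <  k=5
[0,7] S  >  k=4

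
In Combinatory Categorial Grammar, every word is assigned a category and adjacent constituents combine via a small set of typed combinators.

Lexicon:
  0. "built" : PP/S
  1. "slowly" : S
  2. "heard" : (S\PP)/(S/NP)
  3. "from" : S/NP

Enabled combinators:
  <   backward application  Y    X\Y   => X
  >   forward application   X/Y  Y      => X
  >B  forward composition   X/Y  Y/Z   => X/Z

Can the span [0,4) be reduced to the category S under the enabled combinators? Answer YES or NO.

YES

[0,4] S   <
  [0,2] PP   >
    [0,1] "built" : PP/S
    [1,2] "slowly" : S
  [2,4] S\PP   >
    [2,3] "heard" : (S\PP)/(S/NP)
    [3,4] "from" : S/NP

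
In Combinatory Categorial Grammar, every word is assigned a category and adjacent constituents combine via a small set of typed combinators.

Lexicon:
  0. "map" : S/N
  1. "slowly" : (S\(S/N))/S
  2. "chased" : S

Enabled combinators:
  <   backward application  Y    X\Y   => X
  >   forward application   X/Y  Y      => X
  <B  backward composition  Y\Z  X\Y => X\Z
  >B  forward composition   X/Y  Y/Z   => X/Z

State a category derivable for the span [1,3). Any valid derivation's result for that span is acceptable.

[0,3] S   <
  [0,1] "map" : S/N
  [1,3] S\(S/N)   >
    [1,2] "slowly" : (S\(S/N))/S
    [2,3] "chased" : S

S\(S/N)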